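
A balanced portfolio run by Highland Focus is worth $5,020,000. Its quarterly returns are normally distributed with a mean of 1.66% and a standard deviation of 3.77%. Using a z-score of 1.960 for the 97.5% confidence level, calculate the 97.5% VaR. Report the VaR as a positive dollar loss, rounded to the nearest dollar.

$287,606

Return at the 97.5% tail: μ − z·σ = 1.66% − 1.960 × 3.77% = 1.66 − 7.3892 = -5.7292%
VaR = −(-5.7292%) × $5,020,000 = 5.7292% × $5,020,000 = $287,606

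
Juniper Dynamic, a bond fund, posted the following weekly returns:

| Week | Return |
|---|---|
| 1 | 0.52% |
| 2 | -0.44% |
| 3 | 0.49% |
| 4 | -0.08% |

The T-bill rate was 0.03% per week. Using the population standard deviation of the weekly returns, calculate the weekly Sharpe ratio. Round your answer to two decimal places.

r̄ = (0.52 − 0.44 + 0.49 − 0.08) / 4 = 0.1225%
Σ(r − r̄)² = (0.52 − 0.1225)² + (-0.44 − 0.1225)² + … = 0.6505
σ = √[0.6505 / 4] = 0.4033%
Sharpe = (r̄ − rf) / σ = (0.1225 − 0.03) / 0.4033 = 0.0925 / 0.4033 = 0.2294

0.23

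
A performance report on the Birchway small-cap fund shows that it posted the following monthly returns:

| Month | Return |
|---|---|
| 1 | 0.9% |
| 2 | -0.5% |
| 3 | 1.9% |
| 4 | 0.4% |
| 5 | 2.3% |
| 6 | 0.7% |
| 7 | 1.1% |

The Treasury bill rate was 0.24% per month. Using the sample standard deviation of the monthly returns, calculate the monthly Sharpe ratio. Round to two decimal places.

r̄ = (0.9 − 0.5 + 1.9 + 0.4 + 2.3 + 0.7 + 1.1) / 7 = 0.9714%
Σ(r − r̄)² = (0.9 − 0.9714)² + (-0.5 − 0.9714)² + … = 5.2143
σ = √[5.2143 / 6] = 0.9322%
Sharpe = (r̄ − rf) / σ = (0.9714 − 0.24) / 0.9322 = 0.7314 / 0.9322 = 0.7846

0.78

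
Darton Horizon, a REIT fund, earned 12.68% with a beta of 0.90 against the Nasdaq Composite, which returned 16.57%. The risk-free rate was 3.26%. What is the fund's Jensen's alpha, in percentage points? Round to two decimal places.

CAPM expected return = Rf + β(Rm − Rf) = 3.26% + 0.90 × (16.57% − 3.26%) = 3.26 + 0.90 × 13.31 = 15.2390%
Jensen's α = Rp − E[R] = 12.68% − 15.2390% = -2.5590

-2.56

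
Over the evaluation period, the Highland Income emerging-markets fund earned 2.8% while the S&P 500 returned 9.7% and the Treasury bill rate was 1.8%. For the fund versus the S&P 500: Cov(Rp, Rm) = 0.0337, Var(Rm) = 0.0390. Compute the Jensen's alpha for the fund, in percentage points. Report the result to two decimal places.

-5.83

β = Cov / Var = 0.0337 / 0.0390 = 0.8641
E[R] = Rf + β(Rm − Rf) = 1.8% + 0.8641 × (9.7% − 1.8%) = 8.6264%
α = Rp − E[R] = 2.8% − 8.6264% = -5.8264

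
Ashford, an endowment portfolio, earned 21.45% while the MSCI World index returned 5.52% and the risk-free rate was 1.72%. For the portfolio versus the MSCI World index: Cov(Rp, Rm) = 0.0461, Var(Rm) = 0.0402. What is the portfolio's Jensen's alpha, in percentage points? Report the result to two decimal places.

15.37

β = Cov / Var = 0.0461 / 0.0402 = 1.1468
E[R] = Rf + β(Rm − Rf) = 1.72% + 1.1468 × (5.52% − 1.72%) = 6.0778%
α = Rp − E[R] = 21.45% − 6.0778% = 15.3722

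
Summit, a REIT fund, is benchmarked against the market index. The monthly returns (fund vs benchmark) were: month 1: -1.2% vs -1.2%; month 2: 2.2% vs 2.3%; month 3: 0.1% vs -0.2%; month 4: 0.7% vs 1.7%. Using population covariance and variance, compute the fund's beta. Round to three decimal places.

0.816

r̄p = 0.4500%,  r̄m = 0.6500%
Cov = Σ(rp − r̄p)(rm − r̄m) / 4 = 1.6250
Var(rm) = Σ(rm − r̄m)² / 4 = 1.9925
β = Cov / Var = 1.6250 / 1.9925 = 0.8156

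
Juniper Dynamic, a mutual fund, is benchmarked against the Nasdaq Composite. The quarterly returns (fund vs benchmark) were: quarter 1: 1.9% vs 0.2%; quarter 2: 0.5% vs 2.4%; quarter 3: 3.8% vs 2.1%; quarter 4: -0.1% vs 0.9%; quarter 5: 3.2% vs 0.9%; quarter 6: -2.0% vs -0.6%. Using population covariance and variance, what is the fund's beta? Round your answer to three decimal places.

0.997

r̄p = 1.2167%,  r̄m = 0.9833%
Cov = Σ(rp − r̄p)(rm − r̄m) / 6 = 1.0619
Var(rm) = Σ(rm − r̄m)² / 6 = 1.0647
β = Cov / Var = 1.0619 / 1.0647 = 0.9974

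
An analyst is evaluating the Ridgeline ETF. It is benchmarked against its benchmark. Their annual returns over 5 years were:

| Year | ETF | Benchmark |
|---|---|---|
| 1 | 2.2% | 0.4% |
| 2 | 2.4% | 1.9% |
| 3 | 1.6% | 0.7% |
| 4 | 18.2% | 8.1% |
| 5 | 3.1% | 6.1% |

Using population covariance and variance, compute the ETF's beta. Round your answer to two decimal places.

r̄p = 5.5000%,  r̄m = 3.4400%
Cov = Σ(rp − r̄p)(rm − r̄m) / 5 = 15.6580
Var(rm) = Σ(rm − r̄m)² / 5 = 9.5824
β = Cov / Var = 15.6580 / 9.5824 = 1.6340

1.63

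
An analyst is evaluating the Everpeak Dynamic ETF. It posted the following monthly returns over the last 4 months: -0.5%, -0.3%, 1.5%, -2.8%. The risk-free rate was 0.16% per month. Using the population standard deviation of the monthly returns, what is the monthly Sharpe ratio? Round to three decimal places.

r̄ = (-0.5 − 0.3 + 1.5 − 2.8) / 4 = -2.10 / 4 = -0.5250%
Σ(r − r̄)² = 9.3275; population σ = √(9.3275/4) = 1.5270%
Sharpe = (r̄ − rf) / σ = (-0.5250 − 0.16) / 1.5270 = -0.6850 / 1.5270 = -0.4486

-0.449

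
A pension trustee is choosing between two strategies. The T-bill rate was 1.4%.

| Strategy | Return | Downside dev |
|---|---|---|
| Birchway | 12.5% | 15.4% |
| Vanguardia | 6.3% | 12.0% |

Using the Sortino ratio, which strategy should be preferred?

Birchway

Birchway: Sortino ratio = (12.5% − 1.4%) / 15.4% = 0.721
Vanguardia: Sortino ratio = (6.3% − 1.4%) / 12.0% = 0.408
Highest: Birchway (0.721).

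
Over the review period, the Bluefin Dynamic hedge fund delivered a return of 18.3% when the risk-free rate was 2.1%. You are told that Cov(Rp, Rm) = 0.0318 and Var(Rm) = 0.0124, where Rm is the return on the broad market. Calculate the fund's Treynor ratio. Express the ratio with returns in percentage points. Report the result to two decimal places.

β = Cov / Var = 0.0318 / 0.0124 = 2.5645
Treynor = (Rp − Rf) / β = (18.3% − 2.1%) / 2.5645 = 16.20 / 2.5645 = 6.3170

6.32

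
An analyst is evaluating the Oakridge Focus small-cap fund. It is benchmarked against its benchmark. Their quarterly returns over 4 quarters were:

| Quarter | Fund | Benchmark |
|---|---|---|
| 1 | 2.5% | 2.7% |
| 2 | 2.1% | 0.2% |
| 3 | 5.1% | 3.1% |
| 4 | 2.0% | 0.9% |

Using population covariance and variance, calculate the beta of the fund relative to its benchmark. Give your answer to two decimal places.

r̄p = 2.9250%,  r̄m = 1.7250%
Cov = Σ(rp − r̄p)(rm − r̄m) / 4 = 1.1494
Var(rm) = Σ(rm − r̄m)² / 4 = 1.4619
β = Cov / Var = 1.1494 / 1.4619 = 0.7862

0.79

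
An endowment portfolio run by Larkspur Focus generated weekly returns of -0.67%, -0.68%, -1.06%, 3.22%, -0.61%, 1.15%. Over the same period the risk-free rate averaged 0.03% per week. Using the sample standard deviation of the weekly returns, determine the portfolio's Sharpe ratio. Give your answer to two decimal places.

Mean return r̄ = 1.350 / 6 = 0.2250%
Σ(r − r̄)² = 13.7942; sample σ = √(13.7942/5) = 1.6610%
Sharpe = (r̄ − rf) / σ = (0.2250 − 0.03) / 1.6610 = 0.1950 / 1.6610 = 0.1174

0.12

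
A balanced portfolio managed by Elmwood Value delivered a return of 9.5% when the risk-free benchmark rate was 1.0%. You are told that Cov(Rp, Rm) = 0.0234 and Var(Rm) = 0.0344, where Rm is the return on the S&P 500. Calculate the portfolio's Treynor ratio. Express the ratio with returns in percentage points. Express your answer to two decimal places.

12.50

β = Cov / Var = 0.0234 / 0.0344 = 0.6802
Treynor = (Rp − Rf) / β = (9.5% − 1.0%) / 0.6802 = 8.50 / 0.6802 = 12.4963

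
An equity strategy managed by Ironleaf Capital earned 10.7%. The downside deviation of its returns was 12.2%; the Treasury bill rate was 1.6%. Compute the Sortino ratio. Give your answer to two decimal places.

Sortino = (Rp − Rf) / σd = (10.7% − 1.6%) / 12.2% = 9.10% / 12.2% = 0.7459

0.75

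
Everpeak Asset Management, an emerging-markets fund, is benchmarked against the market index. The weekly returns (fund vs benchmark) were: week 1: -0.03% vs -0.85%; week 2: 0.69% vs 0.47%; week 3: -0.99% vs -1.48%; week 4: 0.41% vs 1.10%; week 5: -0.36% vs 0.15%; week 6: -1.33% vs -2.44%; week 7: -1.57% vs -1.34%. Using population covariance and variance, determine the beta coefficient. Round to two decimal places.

r̄p = -0.4543%,  r̄m = -0.6271%
Cov = Σ(rp − r̄p)(rm − r̄m) / 7 = 0.7952
Var(rm) = Σ(rm − r̄m)² / 7 = 1.3375
β = Cov / Var = 0.7952 / 1.3375 = 0.5945

0.59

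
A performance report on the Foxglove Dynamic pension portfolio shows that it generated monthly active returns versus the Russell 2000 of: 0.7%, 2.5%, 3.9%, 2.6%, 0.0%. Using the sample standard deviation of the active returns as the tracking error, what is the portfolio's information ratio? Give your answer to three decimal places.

r̄ = (0.7 + 2.5 + 3.9 + 2.6 + 0) / 5 = 1.9400%
Σ(r − r̄)² = (0.7 − 1.9400)² + (2.5 − 1.9400)² + (3.9 − 1.9400)² + … = 9.8920
σ = √[9.8920 / 4] = 1.5726%
IR = r̄ / tracking error = 1.9400 / 1.5726 = 1.2336

1.234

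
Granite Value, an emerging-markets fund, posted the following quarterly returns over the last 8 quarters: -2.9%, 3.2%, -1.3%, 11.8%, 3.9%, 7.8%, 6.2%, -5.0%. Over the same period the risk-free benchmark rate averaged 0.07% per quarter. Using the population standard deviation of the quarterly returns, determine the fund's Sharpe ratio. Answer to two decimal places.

r̄ = (-2.9 + 3.2 − 1.3 + 11.8 + 3.9 + 7.8 + 6.2 − 5) / 8 = 23.70 / 8 = 2.9625%
Σ(r − r̄)² = 228.8588; population σ = √(228.8588/8) = 5.3486%
Sharpe = (r̄ − rf) / σ = (2.9625 − 0.07) / 5.3486 = 2.8925 / 5.3486 = 0.5408

0.54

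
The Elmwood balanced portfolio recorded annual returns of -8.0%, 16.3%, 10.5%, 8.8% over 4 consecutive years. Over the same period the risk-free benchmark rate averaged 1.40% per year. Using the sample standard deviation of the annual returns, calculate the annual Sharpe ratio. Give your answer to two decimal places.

0.53

r̄ = (-8 + 16.3 + 10.5 + 8.8) / 4 = 27.60 / 4 = 6.9000%
Σ(r − r̄)² = (-8 − 6.9000)² + (16.3 − 6.9000)² + (10.5 − 6.9000)² + … = 326.9400
sample σ = √(326.9400 / 3) = √108.9800 = 10.4393%
Sharpe = (r̄ − rf) / σ = (6.9000 − 1.4) / 10.4393 = 5.5000 / 10.4393 = 0.5269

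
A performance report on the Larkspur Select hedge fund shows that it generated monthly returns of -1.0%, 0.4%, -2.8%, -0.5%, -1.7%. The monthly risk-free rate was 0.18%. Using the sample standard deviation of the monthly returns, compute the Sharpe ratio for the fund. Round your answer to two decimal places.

-1.07

μ = (-1 + 0.4 − 2.8 − 0.5 − 1.7) / 5 = -1.1200%
Σ(r − μ)² = (-1 − (-1.1200))² + (0.4 − (-1.1200))² + … = 5.8680
sample σ = √(5.8680 / 4) = √1.4670 = 1.2112%
Sharpe = (μ − rf) / σ = (-1.1200 − 0.18) / 1.2112 = -1.3000 / 1.2112 = -1.0733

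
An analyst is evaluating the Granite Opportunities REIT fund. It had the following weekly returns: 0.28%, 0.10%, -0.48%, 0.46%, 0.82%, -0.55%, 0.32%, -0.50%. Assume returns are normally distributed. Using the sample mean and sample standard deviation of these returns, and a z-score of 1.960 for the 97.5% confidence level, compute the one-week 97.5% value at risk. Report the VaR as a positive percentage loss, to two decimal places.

0.95

r̄ = (0.28 + 0.1 − 0.48 + 0.46 + 0.82 − 0.55 + 0.32 − 0.5) / 8 = 0.450 / 8 = 0.0563%
Σ(r − r̄)² = 1.8324; sample σ = √(1.8324/7) = 0.5116%
VaR = −(r̄ − z·σ) = −(0.0563 − 1.960 × 0.5116) = −(-0.9464) = 0.9464%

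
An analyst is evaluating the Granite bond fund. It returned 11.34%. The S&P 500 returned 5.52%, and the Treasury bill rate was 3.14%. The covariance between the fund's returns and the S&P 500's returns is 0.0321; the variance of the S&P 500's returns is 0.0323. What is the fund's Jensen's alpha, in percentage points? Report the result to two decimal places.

5.83

β = Cov / Var = 0.0321 / 0.0323 = 0.9938
E[R] = Rf + β(Rm − Rf) = 3.14% + 0.9938 × (5.52% − 3.14%) = 5.5052%
α = Rp − E[R] = 11.34% − 5.5052% = 5.8348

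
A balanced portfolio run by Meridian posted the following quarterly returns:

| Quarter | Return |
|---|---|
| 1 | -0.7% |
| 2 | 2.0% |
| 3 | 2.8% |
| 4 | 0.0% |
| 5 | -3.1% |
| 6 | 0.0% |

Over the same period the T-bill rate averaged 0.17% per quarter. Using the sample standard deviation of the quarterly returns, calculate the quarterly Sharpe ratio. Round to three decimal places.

r̄ = (-0.7 + 2 + 2.8 + 0 − 3.1 + 0) / 6 = 0.1667%
Σ(r − r̄)² = (-0.7 − 0.1667)² + (2 − 0.1667)² + … = 21.7733
sample σ = √(21.7733 / 5) = √4.3547 = 2.0868%
Sharpe = (r̄ − rf) / σ = (0.1667 − 0.17) / 2.0868 = -0.0033 / 2.0868 = -0.0016

-0.002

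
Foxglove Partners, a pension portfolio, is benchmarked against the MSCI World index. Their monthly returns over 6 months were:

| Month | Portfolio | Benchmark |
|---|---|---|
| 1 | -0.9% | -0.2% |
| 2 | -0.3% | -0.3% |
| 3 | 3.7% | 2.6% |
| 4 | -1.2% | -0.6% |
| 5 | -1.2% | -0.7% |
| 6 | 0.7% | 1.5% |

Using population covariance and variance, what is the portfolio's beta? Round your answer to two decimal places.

1.34

r̄p = 0.1333%,  r̄m = 0.3833%
Cov = Σ(rp − r̄p)(rm − r̄m) / 6 = 2.0322
Var(rm) = Σ(rm − r̄m)² / 6 = 1.5181
β = Cov / Var = 2.0322 / 1.5181 = 1.3386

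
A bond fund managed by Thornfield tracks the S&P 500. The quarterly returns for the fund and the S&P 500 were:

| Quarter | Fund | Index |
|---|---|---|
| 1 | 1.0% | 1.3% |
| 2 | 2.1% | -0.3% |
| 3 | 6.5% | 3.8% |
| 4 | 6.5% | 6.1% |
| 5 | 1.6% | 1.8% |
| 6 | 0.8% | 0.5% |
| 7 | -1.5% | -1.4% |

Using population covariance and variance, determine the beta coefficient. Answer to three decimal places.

r̄p = 2.4286%,  r̄m = 1.6857%
Cov = Σ(rp − r̄p)(rm − r̄m) / 7 = 5.9633
Var(rm) = Σ(rm − r̄m)² / 7 = 5.5698
β = Cov / Var = 5.9633 / 5.5698 = 1.0706

1.071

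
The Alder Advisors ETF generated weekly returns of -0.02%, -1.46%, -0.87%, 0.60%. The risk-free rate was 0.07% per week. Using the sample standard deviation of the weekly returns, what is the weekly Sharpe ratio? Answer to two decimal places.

-0.56

r̄ = (-0.02 − 1.46 − 0.87 + 0.6) / 4 = -1.750 / 4 = -0.4375%
Sample std dev = √[2.4833 / 3] = 0.9098%
Sharpe = (r̄ − rf) / σ = (-0.4375 − 0.07) / 0.9098 = -0.5075 / 0.9098 = -0.5578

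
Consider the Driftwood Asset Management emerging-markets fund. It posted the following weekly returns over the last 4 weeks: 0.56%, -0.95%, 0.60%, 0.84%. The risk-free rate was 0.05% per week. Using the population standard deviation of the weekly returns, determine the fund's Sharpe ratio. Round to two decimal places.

r̄ = (0.56 − 0.95 + 0.6 + 0.84) / 4 = 1.050 / 4 = 0.2625%
Σ(r − r̄)² = (0.56 − 0.2625)² + (-0.95 − 0.2625)² + (0.6 − 0.2625)² + … = 2.0061
population σ = √(2.0061 / 4) = √0.5015 = 0.7082%
Sharpe = (r̄ − rf) / σ = (0.2625 − 0.05) / 0.7082 = 0.2125 / 0.7082 = 0.3001

0.30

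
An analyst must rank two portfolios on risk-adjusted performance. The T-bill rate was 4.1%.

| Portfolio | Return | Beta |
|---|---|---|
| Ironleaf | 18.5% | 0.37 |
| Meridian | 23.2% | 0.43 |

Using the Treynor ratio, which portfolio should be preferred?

Ironleaf: Treynor = (18.5% − 4.1%) / 0.37 = 38.919
Meridian: Treynor = (23.2% − 4.1%) / 0.43 = 44.419
Highest: Meridian (44.419).

Meridian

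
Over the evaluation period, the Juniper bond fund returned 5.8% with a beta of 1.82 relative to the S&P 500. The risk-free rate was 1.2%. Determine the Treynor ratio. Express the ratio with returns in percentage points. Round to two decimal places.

Treynor = (Rp − Rf) / β = (5.8% − 1.2%) / 1.82 = 4.60 / 1.82 = 2.5275

2.53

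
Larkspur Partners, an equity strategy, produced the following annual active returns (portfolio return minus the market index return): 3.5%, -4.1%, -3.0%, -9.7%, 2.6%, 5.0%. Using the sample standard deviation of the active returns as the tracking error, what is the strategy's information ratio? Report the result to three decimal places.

-0.169

μ = (3.5 − 4.1 − 3 − 9.7 + 2.6 + 5) / 6 = -0.9500%
Sample σ = √[Σ(r − μ)² / 5] = √[158.4950 / 5] = √31.6990 = 5.6302%
IR = μ / tracking error = -0.9500 / 5.6302 = -0.1687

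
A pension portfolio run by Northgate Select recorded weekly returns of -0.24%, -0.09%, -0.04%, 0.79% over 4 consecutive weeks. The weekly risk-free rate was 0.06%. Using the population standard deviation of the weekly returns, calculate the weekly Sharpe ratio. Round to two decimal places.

r̄ = (-0.24 − 0.09 − 0.04 + 0.79) / 4 = 0.420 / 4 = 0.1050%
Σ(r − r̄)² = 0.6473; population σ = √(0.6473/4) = 0.4023%
Sharpe = (r̄ − rf) / σ = (0.1050 − 0.06) / 0.4023 = 0.0450 / 0.4023 = 0.1119

0.11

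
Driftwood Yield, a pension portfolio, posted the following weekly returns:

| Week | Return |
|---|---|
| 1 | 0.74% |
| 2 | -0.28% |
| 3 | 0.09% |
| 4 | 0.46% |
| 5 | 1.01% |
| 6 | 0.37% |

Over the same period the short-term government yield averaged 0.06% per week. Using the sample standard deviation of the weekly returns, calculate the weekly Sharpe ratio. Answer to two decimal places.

Mean return r̄ = 2.390 / 6 = 0.3983%
Σ(r − r̄)² = 1.0507; sample σ = √(1.0507/5) = 0.4584%
Sharpe = (r̄ − rf) / σ = (0.3983 − 0.06) / 0.4584 = 0.3383 / 0.4584 = 0.7380

0.74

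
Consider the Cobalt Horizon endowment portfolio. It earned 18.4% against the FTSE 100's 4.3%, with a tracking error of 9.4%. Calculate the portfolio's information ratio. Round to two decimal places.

IR = (Rp − Rb) / TE = (18.4% − 4.3%) / 9.4% = 14.10% / 9.4% = 1.5000

1.50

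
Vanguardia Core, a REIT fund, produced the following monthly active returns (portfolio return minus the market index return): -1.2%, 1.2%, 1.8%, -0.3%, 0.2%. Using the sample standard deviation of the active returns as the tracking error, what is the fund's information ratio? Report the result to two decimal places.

0.29

r̄ = (-1.2 + 1.2 + 1.8 − 0.3 + 0.2) / 5 = 1.70 / 5 = 0.3400%
Σ(r − r̄)² = 5.6720; sample σ = √(5.6720/4) = 1.1908%
IR = r̄ / tracking error = 0.3400 / 1.1908 = 0.2855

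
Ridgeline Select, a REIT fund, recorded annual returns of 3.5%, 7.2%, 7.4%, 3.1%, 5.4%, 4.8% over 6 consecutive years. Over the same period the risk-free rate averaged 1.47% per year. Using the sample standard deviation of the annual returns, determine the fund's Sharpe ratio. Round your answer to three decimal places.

2.082

Mean return μ = 31.40 / 6 = 5.2333%
Sample σ = √[Σ(r − μ)² / 5] = √[16.3333 / 5] = √3.2667 = 1.8074%
Sharpe = (μ − rf) / σ = (5.2333 − 1.47) / 1.8074 = 3.7633 / 1.8074 = 2.0822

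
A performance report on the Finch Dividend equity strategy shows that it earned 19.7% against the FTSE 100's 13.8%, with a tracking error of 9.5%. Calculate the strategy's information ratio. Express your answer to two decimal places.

IR = (Rp − Rb) / TE = (19.7% − 13.8%) / 9.5% = 5.90% / 9.5% = 0.6211

0.62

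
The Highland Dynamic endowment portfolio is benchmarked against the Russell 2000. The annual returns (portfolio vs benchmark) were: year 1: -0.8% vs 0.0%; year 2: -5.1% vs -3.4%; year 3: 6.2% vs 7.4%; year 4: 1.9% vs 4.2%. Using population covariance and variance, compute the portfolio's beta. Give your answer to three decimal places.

0.993

r̄p = 0.5500%,  r̄m = 2.0500%
Cov = Σ(rp − r̄p)(rm − r̄m) / 4 = 16.6725
Var(rm) = Σ(rm − r̄m)² / 4 = 16.7875
β = Cov / Var = 16.6725 / 16.7875 = 0.9931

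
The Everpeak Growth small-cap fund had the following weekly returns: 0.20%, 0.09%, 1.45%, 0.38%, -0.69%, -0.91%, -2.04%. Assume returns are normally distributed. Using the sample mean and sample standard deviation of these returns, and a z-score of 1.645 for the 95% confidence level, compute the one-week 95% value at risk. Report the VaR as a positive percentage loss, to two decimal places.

2.05

r̄ = (0.2 + 0.09 + 1.45 + 0.38 − 0.69 − 0.91 − 2.04) / 7 = -0.2171%
Σ(r − r̄)² = 7.4307; sample σ = √(7.4307/6) = 1.1129%
VaR = −(r̄ − z·σ) = −(-0.2171 − 1.645 × 1.1129) = −(-2.0478) = 2.0478%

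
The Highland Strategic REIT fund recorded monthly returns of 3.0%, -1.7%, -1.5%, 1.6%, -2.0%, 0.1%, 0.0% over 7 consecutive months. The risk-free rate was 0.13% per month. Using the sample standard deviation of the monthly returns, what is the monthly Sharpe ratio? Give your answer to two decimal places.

-0.11

r̄ = (3 − 1.7 − 1.5 + 1.6 − 2 + 0.1 + 0) / 7 = -0.50 / 7 = -0.0714%
Sample std dev = √[20.6743 / 6] = 1.8563%
Sharpe = (r̄ − rf) / σ = (-0.0714 − 0.13) / 1.8563 = -0.2014 / 1.8563 = -0.1085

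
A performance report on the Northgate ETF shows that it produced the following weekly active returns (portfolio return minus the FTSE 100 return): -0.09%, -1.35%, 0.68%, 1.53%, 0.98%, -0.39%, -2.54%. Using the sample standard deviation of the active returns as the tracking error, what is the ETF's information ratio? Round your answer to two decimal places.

-0.12

r̄ = (-0.09 − 1.35 + 0.68 + 1.53 + 0.98 − 0.39 − 2.54) / 7 = -0.1686%
Σ(r − r̄)² = (-0.09 − (-0.1686))² + (-1.35 − (-0.1686))² + (0.68 − (-0.1686))² + … = 11.9991
sample σ = √(11.9991 / 6) = √1.9999 = 1.4142%
IR = r̄ / tracking error = -0.1686 / 1.4142 = -0.1192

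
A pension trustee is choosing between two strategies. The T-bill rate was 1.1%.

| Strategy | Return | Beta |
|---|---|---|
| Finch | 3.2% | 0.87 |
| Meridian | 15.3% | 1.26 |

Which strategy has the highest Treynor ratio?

Finch: Treynor = (3.2% − 1.1%) / 0.87 = 2.414
Meridian: Treynor = (15.3% − 1.1%) / 1.26 = 11.270
Highest: Meridian (11.270).

Meridian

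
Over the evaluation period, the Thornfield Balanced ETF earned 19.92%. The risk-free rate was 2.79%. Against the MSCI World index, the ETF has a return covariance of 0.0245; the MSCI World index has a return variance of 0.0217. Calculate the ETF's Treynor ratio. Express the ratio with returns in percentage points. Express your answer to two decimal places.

15.17

β = Cov / Var = 0.0245 / 0.0217 = 1.1290
Treynor = (Rp − Rf) / β = (19.92% − 2.79%) / 1.1290 = 17.13 / 1.1290 = 15.1727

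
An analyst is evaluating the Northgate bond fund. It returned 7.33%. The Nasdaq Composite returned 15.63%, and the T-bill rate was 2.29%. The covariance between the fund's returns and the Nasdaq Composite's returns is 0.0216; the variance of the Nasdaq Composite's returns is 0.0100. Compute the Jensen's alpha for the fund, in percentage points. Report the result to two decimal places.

-23.77

β = Cov / Var = 0.0216 / 0.0100 = 2.1600
E[R] = Rf + β(Rm − Rf) = 2.29% + 2.1600 × (15.63% − 2.29%) = 31.1044%
α = Rp − E[R] = 7.33% − 31.1044% = -23.7744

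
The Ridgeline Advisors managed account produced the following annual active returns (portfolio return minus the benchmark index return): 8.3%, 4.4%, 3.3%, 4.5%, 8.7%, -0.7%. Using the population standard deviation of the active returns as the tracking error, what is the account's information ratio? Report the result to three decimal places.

r̄ = (8.3 + 4.4 + 3.3 + 4.5 + 8.7 − 0.7) / 6 = 4.7500%
Σ(r − r̄)² = (8.3 − 4.7500)² + (4.4 − 4.7500)² + … = 60.1950
population σ = √(60.1950 / 6) = √10.0325 = 3.1674%
IR = r̄ / tracking error = 4.7500 / 3.1674 = 1.4997

1.500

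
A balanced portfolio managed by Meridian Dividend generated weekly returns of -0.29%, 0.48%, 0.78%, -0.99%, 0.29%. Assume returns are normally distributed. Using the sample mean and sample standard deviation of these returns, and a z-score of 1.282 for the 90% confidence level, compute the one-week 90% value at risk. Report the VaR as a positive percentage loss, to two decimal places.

0.85

μ = (-0.29 + 0.48 + 0.78 − 0.99 + 0.29) / 5 = 0.0540%
Sample std dev = √[1.9725 / 4] = 0.7022%
VaR = −(μ − z·σ) = −(0.0540 − 1.282 × 0.7022) = −(-0.8462) = 0.8462%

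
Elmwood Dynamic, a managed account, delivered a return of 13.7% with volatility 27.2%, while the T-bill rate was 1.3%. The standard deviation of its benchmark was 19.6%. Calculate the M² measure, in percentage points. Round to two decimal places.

Sharpe = (Rp − Rf) / σp = (13.7% − 1.3%) / 27.2% = 0.4559
M² = Rf + Sharpe × σm = 1.3% + 0.4559 × 19.6% = 10.2356%

10.24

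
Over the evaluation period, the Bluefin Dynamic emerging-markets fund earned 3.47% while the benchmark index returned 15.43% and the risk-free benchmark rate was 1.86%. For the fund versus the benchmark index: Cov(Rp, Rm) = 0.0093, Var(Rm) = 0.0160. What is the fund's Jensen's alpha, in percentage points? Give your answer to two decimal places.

β = Cov / Var = 0.0093 / 0.0160 = 0.5813
E[R] = Rf + β(Rm − Rf) = 1.86% + 0.5813 × (15.43% − 1.86%) = 9.7482%
α = Rp − E[R] = 3.47% − 9.7482% = -6.2782

-6.28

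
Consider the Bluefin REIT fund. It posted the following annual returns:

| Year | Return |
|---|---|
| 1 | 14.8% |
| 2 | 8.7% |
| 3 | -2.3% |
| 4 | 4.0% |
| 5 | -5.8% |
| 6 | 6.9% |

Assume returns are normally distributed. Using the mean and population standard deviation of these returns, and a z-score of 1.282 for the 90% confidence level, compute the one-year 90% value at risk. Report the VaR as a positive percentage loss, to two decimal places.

μ = (14.8 + 8.7 − 2.3 + 4 − 5.8 + 6.9) / 6 = 26.30 / 6 = 4.3833%
Σ(r − μ)² = 281.9883; population σ = √(281.9883/6) = 6.8555%
VaR = −(μ − z·σ) = −(4.3833 − 1.282 × 6.8555) = −(-4.4055) = 4.4055%

4.41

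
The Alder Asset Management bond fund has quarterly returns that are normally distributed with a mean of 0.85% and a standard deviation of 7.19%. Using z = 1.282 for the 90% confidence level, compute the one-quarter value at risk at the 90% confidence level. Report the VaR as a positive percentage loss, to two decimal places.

VaR (as % loss) = −(μ − z·σ) = −(0.85% − 1.282 × 7.19%) = −(-8.36758%) = 8.36758%

8.37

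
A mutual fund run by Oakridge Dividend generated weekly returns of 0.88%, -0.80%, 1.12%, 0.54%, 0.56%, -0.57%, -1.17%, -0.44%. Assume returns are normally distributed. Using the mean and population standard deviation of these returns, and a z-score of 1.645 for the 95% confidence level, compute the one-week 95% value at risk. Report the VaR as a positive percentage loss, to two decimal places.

1.31

Mean return r̄ = 0.120 / 8 = 0.0150%
Σ(r − r̄)² = (0.88 − 0.0150)² + (-0.8 − 0.0150)² + … = 5.1596
population σ = √(5.1596 / 8) = √0.6450 = 0.8031%
VaR = −(r̄ − z·σ) = −(0.0150 − 1.645 × 0.8031) = −(-1.3061) = 1.3061%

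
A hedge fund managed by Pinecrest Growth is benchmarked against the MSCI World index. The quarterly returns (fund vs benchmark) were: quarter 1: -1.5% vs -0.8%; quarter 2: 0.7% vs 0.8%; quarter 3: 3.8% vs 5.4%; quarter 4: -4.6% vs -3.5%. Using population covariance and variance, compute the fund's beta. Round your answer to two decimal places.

r̄p = -0.4000%,  r̄m = 0.4750%
Cov = Σ(rp − r̄p)(rm − r̄m) / 4 = 9.7850
Var(rm) = Σ(rm − r̄m)² / 4 = 10.4469
β = Cov / Var = 9.7850 / 10.4469 = 0.9366

0.94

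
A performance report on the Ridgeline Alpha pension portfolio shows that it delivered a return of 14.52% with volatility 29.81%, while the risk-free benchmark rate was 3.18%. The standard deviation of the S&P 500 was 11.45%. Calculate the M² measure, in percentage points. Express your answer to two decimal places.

7.54

Sharpe = (Rp − Rf) / σp = (14.52% − 3.18%) / 29.81% = 0.3804
M² = Rf + Sharpe × σm = 3.18% + 0.3804 × 11.45% = 7.5356%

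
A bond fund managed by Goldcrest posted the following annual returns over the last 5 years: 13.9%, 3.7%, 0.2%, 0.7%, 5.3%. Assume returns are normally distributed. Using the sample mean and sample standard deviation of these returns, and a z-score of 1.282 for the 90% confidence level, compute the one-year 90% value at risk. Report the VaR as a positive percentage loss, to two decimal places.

2.33

μ = (13.9 + 3.7 + 0.2 + 0.7 + 5.3) / 5 = 4.7600%
Sample std dev = √[122.2320 / 4] = 5.5279%
VaR = −(μ − z·σ) = −(4.7600 − 1.282 × 5.5279) = −(-2.3268) = 2.3268%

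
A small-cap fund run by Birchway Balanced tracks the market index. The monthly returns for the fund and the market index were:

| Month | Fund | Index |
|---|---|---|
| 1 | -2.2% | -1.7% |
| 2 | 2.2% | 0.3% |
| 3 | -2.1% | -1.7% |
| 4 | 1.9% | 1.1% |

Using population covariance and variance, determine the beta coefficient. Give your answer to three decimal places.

1.638

r̄p = -0.0500%,  r̄m = -0.5000%
Cov = Σ(rp − r̄p)(rm − r̄m) / 4 = 2.4900
Var(rm) = Σ(rm − r̄m)² / 4 = 1.5200
β = Cov / Var = 2.4900 / 1.5200 = 1.6382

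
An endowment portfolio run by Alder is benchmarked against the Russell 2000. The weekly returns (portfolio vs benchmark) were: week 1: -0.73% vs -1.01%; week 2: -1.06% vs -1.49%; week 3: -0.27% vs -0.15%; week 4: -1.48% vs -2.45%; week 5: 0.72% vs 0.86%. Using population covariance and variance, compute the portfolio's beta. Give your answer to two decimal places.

0.66

r̄p = -0.5640%,  r̄m = -0.8480%
Cov = Σ(rp − r̄p)(rm − r̄m) / 5 = 0.8422
Var(rm) = Σ(rm − r̄m)² / 5 = 1.2819
β = Cov / Var = 0.8422 / 1.2819 = 0.6570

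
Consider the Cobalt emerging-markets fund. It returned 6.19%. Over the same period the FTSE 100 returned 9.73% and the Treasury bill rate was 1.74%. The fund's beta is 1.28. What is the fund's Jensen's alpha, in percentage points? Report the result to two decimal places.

CAPM expected return = Rf + β(Rm − Rf) = 1.74% + 1.28 × (9.73% − 1.74%) = 1.74 + 1.28 × 7.99 = 11.9672%
Jensen's α = Rp − E[R] = 6.19% − 11.9672% = -5.7772

-5.78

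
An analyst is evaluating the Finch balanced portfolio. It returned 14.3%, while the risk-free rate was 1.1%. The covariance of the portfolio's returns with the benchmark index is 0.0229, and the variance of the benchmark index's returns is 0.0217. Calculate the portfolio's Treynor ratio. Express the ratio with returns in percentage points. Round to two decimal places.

12.51

β = Cov / Var = 0.0229 / 0.0217 = 1.0553
Treynor = (Rp − Rf) / β = (14.3% − 1.1%) / 1.0553 = 13.20 / 1.0553 = 12.5083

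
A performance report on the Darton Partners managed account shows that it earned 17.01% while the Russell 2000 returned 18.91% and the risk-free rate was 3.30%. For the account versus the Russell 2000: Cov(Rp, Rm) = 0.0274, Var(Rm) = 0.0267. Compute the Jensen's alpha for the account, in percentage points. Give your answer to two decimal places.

-2.31

β = Cov / Var = 0.0274 / 0.0267 = 1.0262
E[R] = Rf + β(Rm − Rf) = 3.30% + 1.0262 × (18.91% − 3.30%) = 19.3190%
α = Rp − E[R] = 17.01% − 19.3190% = -2.3090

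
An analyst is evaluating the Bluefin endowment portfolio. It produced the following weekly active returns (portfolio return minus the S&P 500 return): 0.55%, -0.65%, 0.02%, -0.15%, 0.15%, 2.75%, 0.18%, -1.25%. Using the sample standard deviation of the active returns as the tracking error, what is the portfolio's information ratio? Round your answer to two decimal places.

r̄ = (0.55 − 0.65 + 0.02 − 0.15 + 0.15 + 2.75 + 0.18 − 1.25) / 8 = 0.2000%
Sample std dev = √[9.6078 / 7] = 1.1716%
IR = r̄ / tracking error = 0.2000 / 1.1716 = 0.1707

0.17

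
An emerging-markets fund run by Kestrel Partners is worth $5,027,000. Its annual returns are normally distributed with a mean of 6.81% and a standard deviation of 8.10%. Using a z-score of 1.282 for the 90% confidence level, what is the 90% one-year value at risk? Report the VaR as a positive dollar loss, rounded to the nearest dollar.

$179,675

Return at the 90% tail: μ − z·σ = 6.81% − 1.282 × 8.10% = 6.81 − 10.3842 = -3.5742%
VaR = −(-3.5742%) × $5,027,000 = 3.5742% × $5,027,000 = $179,675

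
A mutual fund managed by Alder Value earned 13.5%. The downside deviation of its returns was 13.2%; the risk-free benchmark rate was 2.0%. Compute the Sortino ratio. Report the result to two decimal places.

0.87

Sortino = (Rp − Rf) / σd = (13.5% − 2.0%) / 13.2% = 11.50% / 13.2% = 0.8712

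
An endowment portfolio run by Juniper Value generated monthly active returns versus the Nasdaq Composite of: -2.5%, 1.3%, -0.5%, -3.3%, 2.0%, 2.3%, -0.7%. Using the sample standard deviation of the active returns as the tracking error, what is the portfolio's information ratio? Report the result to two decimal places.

-0.09

μ = (-2.5 + 1.3 − 0.5 − 3.3 + 2 + 2.3 − 0.7) / 7 = -0.2000%
Sample std dev = √[28.5800 / 6] = 2.1825%
IR = μ / tracking error = -0.2000 / 2.1825 = -0.0916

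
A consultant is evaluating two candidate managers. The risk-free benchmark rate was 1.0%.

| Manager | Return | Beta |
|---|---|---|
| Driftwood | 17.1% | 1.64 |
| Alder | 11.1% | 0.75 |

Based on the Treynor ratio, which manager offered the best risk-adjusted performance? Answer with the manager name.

Driftwood: Treynor = (17.1% − 1.0%) / 1.64 = 9.817
Alder: Treynor = (11.1% − 1.0%) / 0.75 = 13.467
Highest: Alder (13.467).

Alder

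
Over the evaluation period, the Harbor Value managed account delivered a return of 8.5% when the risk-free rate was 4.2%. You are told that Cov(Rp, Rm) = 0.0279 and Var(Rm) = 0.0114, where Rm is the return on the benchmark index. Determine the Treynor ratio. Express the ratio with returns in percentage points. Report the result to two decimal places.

1.76

β = Cov / Var = 0.0279 / 0.0114 = 2.4474
Treynor = (Rp − Rf) / β = (8.5% − 4.2%) / 2.4474 = 4.30 / 2.4474 = 1.7570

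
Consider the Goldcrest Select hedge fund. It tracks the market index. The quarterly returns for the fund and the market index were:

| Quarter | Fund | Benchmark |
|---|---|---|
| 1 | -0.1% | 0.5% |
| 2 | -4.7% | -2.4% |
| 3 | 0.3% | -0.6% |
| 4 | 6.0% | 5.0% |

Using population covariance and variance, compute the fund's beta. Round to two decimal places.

r̄p = 0.3750%,  r̄m = 0.6250%
Cov = Σ(rp − r̄p)(rm − r̄m) / 4 = 10.0281
Var(rm) = Σ(rm − r̄m)² / 4 = 7.4519
β = Cov / Var = 10.0281 / 7.4519 = 1.3457

1.35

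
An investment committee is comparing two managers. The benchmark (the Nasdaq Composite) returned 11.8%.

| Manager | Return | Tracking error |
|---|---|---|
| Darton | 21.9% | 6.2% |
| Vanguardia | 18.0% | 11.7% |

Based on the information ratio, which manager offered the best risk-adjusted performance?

Darton: IR = (21.9% − 11.8%) / 6.2% = 1.629
Vanguardia: IR = (18.0% − 11.8%) / 11.7% = 0.530
Highest: Darton (1.629).

Darton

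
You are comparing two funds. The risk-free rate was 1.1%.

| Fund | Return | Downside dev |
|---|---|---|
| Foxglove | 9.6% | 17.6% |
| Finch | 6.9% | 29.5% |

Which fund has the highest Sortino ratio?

Foxglove

Foxglove: Sortino ratio = (9.6% − 1.1%) / 17.6% = 0.483
Finch: Sortino ratio = (6.9% − 1.1%) / 29.5% = 0.197
Highest: Foxglove (0.483).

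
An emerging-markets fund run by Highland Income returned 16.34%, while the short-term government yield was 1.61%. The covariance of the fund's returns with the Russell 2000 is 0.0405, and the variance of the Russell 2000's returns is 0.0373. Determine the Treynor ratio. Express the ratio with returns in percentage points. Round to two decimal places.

β = Cov / Var = 0.0405 / 0.0373 = 1.0858
Treynor = (Rp − Rf) / β = (16.34% − 1.61%) / 1.0858 = 14.73 / 1.0858 = 13.5660

13.57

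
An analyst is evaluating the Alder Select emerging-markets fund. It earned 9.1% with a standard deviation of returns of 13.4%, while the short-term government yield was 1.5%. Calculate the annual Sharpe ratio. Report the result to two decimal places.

Sharpe = (Rp − Rf) / σp = (9.1% − 1.5%) / 13.4% = 7.60% / 13.4% = 0.5672

0.57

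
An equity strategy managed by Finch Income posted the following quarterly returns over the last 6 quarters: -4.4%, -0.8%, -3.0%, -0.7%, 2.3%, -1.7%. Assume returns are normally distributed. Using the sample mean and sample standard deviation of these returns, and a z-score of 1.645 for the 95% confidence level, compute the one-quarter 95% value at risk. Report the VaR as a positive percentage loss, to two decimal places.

μ = (-4.4 − 0.8 − 3 − 0.7 + 2.3 − 1.7) / 6 = -1.3833%
Sample std dev = √[26.1883 / 5] = 2.2886%
VaR = −(μ − z·σ) = −(-1.3833 − 1.645 × 2.2886) = −(-5.1480) = 5.1480%

5.15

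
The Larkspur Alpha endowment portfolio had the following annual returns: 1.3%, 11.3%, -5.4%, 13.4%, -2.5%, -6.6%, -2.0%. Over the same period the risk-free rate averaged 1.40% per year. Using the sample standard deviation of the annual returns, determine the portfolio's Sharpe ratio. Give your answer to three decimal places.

-0.005

r̄ = (1.3 + 11.3 − 5.4 + 13.4 − 2.5 − 6.6 − 2) / 7 = 9.50 / 7 = 1.3571%
Sample σ = √[Σ(r − r̄)² / 6] = √[379.0171 / 6] = √63.1695 = 7.9479%
Sharpe = (r̄ − rf) / σ = (1.3571 − 1.4) / 7.9479 = -0.0429 / 7.9479 = -0.0054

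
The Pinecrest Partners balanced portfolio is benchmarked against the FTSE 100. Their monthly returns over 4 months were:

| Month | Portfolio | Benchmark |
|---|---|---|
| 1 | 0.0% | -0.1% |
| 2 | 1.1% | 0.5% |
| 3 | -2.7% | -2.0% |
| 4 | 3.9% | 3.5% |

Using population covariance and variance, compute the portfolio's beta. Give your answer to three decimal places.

r̄p = 0.5750%,  r̄m = 0.4750%
Cov = Σ(rp − r̄p)(rm − r̄m) / 4 = 4.6269
Var(rm) = Σ(rm − r̄m)² / 4 = 3.9019
β = Cov / Var = 4.6269 / 3.9019 = 1.1858

1.186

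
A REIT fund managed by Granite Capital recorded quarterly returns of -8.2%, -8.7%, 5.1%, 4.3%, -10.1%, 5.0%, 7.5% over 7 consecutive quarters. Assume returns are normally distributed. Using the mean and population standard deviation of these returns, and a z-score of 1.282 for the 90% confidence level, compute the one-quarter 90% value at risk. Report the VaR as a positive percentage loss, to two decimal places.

10.01

Mean return r̄ = -5.10 / 7 = -0.7286%
Σ(r − r̄)² = 366.9743; population σ = √(366.9743/7) = 7.2405%
VaR = −(r̄ − z·σ) = −(-0.7286 − 1.282 × 7.2405) = −(-10.0109) = 10.0109%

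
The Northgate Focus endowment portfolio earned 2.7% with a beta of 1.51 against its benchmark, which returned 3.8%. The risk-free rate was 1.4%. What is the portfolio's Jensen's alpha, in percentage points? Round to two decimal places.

CAPM expected return = Rf + β(Rm − Rf) = 1.4% + 1.51 × (3.8% − 1.4%) = 1.4 + 1.51 × 2.40 = 5.0240%
Jensen's α = Rp − E[R] = 2.7% − 5.0240% = -2.3240

-2.32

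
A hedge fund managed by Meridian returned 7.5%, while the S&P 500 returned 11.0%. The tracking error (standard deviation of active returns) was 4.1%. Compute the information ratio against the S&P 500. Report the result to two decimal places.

-0.85

IR = (Rp − Rb) / TE = (7.5% − 11.0%) / 4.1% = -3.50% / 4.1% = -0.8537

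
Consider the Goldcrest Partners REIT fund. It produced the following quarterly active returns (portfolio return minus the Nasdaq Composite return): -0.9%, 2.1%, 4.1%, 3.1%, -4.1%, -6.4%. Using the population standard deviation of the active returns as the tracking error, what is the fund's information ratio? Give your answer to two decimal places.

-0.09

r̄ = (-0.9 + 2.1 + 4.1 + 3.1 − 4.1 − 6.4) / 6 = -0.3500%
Σ(r − r̄)² = 88.6750; population σ = √(88.6750/6) = 3.8444%
IR = r̄ / tracking error = -0.3500 / 3.8444 = -0.0910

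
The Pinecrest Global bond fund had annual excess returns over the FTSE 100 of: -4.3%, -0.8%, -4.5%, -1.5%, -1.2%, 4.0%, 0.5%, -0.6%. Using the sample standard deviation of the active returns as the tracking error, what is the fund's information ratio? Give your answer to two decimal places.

Mean return r̄ = -8.40 / 8 = -1.0500%
Sample std dev = √[50.8600 / 7] = 2.6955%
IR = r̄ / tracking error = -1.0500 / 2.6955 = -0.3895

-0.39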